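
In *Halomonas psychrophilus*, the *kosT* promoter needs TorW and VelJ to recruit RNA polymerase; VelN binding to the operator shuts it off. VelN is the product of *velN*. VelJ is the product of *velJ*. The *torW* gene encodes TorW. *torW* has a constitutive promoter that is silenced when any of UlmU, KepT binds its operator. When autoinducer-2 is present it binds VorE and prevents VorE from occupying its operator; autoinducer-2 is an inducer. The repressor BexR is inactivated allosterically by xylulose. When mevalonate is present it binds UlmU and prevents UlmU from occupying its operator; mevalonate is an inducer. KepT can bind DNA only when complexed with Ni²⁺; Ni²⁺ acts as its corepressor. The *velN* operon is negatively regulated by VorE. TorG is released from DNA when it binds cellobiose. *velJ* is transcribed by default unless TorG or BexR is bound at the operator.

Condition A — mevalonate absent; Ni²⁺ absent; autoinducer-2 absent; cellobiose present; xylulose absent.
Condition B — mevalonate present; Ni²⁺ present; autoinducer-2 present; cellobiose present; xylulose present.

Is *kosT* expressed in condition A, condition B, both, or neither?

neither

Condition A:
Mevalonate is absent, so UlmU is active.
Ni²⁺ is absent, so KepT is inactive.
With repressor UlmU bound, *torW* is not transcribed.
So TorW is not produced.
Autoinducer-2 is absent, so VorE is active.
With repressor VorE bound, *velN* is not transcribed.
So VelN is not produced.
Cellobiose is present, so TorG is inactive.
Xylulose is absent, so BexR is active.
With repressor BexR bound, *velJ* is not transcribed.
So VelJ is not produced.
Required activator TorW is absent, so *kosT* is not transcribed.
→ *kosT* is OFF in A.
Condition B:
Mevalonate is present, so UlmU is inactive.
Ni²⁺ is present, so KepT is active.
With repressor KepT bound, *torW* is not transcribed.
So TorW is not produced.
Autoinducer-2 is present, so VorE is inactive.
With no repressor bound, *velN* is transcribed.
So VelN is produced and active.
Cellobiose is present, so TorG is inactive.
Xylulose is present, so BexR is inactive.
With no repressor bound, *velJ* is transcribed.
So VelJ is produced and active.
With repressor VelN bound, *kosT* is not transcribed.
→ *kosT* is OFF in B.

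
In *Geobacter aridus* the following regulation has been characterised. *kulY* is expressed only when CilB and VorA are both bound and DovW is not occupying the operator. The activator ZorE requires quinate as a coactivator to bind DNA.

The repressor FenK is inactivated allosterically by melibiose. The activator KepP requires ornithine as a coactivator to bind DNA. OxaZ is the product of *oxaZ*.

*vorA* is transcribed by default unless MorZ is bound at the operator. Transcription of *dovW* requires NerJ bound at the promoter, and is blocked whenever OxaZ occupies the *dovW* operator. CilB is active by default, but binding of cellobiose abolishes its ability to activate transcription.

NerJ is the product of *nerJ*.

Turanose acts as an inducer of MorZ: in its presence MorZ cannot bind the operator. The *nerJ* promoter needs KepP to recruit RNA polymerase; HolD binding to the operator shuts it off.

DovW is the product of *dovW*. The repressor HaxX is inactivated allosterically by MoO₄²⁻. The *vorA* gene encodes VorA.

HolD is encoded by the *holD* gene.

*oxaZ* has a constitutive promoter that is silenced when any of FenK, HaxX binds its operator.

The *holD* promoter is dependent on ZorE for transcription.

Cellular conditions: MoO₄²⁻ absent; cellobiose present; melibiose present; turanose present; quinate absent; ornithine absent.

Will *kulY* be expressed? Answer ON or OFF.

Cellobiose is present, so CilB is inactive.
Ornithine is absent, so KepP is inactive.
Quinate is absent, so ZorE is inactive.
Required activator ZorE is absent, so *holD* is not transcribed.
So HolD is not produced.
Required activator KepP is absent, so *nerJ* is not transcribed.
So NerJ is not produced.
Melibiose is present, so FenK is inactive.
MoO₄²⁻ is absent, so HaxX is active.
With repressor HaxX bound, *oxaZ* is not transcribed.
So OxaZ is not produced.
Required activator NerJ is absent, so *dovW* is not transcribed.
So DovW is not produced.
Turanose is present, so MorZ is inactive.
With no repressor bound, *vorA* is transcribed.
So VorA is produced and active.
Required activator CilB is absent, so *kulY* is not transcribed.

OFF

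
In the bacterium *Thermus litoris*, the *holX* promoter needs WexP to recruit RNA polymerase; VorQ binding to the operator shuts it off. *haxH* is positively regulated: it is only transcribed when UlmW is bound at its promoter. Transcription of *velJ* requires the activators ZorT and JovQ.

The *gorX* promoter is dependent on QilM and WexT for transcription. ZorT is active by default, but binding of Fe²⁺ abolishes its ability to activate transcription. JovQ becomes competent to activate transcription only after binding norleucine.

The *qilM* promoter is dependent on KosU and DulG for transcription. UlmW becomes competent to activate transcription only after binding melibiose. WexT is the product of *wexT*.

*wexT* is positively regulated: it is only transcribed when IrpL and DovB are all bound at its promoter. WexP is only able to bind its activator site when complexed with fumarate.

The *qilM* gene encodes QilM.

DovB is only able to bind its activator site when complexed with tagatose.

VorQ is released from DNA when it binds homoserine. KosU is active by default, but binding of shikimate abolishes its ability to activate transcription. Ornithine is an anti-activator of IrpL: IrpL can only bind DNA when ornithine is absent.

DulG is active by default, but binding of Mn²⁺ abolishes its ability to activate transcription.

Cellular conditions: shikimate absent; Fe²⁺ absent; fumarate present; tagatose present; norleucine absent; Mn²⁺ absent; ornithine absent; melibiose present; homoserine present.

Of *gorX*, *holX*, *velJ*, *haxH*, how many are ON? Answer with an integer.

Shikimate is absent, so KosU is active.
Mn²⁺ is absent, so DulG is active.
No repressor is bound and KosU and DulG are active, so *qilM* is transcribed.
So QilM is produced and active.
Ornithine is absent, so IrpL is active.
Tagatose is present, so DovB is active.
No repressor is bound and IrpL and DovB are active, so *wexT* is transcribed.
So WexT is produced and active.
No repressor is bound and QilM and WexT are active, so *gorX* is transcribed.
→ *gorX* is ON.
Fumarate is present, so WexP is active.
Homoserine is present, so VorQ is inactive.
No repressor is bound and WexP is active, so *holX* is transcribed.
→ *holX* is ON.
Fe²⁺ is absent, so ZorT is active.
Norleucine is absent, so JovQ is inactive.
Required activator JovQ is absent, so *velJ* is not transcribed.
→ *velJ* is OFF.
Melibiose is present, so UlmW is active.
No repressor is bound and UlmW is active, so *haxH* is transcribed.
→ *haxH* is ON.
3 of the 4 genes are transcribed.

3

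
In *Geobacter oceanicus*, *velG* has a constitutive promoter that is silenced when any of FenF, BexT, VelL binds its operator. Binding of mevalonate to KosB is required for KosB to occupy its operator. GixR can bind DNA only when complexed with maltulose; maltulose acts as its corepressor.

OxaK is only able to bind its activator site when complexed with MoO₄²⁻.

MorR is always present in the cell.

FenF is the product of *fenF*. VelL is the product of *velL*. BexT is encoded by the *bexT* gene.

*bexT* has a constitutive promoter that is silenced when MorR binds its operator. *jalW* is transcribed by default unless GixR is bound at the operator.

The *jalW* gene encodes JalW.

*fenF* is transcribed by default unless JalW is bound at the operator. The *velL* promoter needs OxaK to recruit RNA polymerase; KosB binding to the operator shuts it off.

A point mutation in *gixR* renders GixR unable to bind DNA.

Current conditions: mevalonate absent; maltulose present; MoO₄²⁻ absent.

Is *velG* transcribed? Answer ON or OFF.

ON

GixR is non-functional in this strain, so it has no effect.
With no repressor bound, *jalW* is transcribed.
So JalW is produced and active.
With repressor JalW bound, *fenF* is not transcribed.
So FenF is not produced.
MorR is produced constitutively and is active.
With repressor MorR bound, *bexT* is not transcribed.
So BexT is not produced.
Mevalonate is absent, so KosB is inactive.
MoO₄²⁻ is absent, so OxaK is inactive.
Required activator OxaK is absent, so *velL* is not transcribed.
So VelL is not produced.
With no repressor bound, *velG* is transcribed.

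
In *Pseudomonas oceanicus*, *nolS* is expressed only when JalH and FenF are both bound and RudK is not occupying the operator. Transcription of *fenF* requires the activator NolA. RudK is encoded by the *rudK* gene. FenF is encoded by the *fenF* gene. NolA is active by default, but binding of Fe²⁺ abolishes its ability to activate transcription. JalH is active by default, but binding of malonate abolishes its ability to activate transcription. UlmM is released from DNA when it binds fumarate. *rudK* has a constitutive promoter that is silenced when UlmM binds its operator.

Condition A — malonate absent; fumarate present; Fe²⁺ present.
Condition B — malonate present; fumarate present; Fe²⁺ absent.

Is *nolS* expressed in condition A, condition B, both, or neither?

neither

Condition A:
Malonate is absent, so JalH is active.
Fumarate is present, so UlmM is inactive.
With no repressor bound, *rudK* is transcribed.
So RudK is produced and active.
Fe²⁺ is present, so NolA is inactive.
Required activator NolA is absent, so *fenF* is not transcribed.
So FenF is not produced.
With repressor RudK bound, *nolS* is not transcribed.
→ *nolS* is OFF in A.
Condition B:
Malonate is present, so JalH is inactive.
Fumarate is present, so UlmM is inactive.
With no repressor bound, *rudK* is transcribed.
So RudK is produced and active.
Fe²⁺ is absent, so NolA is active.
No repressor is bound and NolA is active, so *fenF* is transcribed.
So FenF is produced and active.
With repressor RudK bound, *nolS* is not transcribed.
→ *nolS* is OFF in B.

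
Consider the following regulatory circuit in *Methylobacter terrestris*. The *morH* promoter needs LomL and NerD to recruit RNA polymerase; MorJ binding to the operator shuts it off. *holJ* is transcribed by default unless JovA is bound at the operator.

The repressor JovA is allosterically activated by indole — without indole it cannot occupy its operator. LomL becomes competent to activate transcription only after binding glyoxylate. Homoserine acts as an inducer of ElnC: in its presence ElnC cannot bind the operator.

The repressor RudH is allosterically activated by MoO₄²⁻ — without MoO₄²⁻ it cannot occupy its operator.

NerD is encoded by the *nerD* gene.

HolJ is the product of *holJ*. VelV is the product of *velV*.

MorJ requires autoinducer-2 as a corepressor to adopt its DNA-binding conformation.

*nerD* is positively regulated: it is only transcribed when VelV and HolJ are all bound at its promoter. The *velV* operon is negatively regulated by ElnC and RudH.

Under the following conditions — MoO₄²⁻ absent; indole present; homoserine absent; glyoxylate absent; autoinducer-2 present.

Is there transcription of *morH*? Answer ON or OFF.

OFF

Glyoxylate is absent, so LomL is inactive.
Homoserine is absent, so ElnC is active.
MoO₄²⁻ is absent, so RudH is inactive.
With repressor ElnC bound, *velV* is not transcribed.
So VelV is not produced.
Indole is present, so JovA is active.
With repressor JovA bound, *holJ* is not transcribed.
So HolJ is not produced.
Required activator VelV is absent, so *nerD* is not transcribed.
So NerD is not produced.
Autoinducer-2 is present, so MorJ is active.
With repressor MorJ bound, *morH* is not transcribed.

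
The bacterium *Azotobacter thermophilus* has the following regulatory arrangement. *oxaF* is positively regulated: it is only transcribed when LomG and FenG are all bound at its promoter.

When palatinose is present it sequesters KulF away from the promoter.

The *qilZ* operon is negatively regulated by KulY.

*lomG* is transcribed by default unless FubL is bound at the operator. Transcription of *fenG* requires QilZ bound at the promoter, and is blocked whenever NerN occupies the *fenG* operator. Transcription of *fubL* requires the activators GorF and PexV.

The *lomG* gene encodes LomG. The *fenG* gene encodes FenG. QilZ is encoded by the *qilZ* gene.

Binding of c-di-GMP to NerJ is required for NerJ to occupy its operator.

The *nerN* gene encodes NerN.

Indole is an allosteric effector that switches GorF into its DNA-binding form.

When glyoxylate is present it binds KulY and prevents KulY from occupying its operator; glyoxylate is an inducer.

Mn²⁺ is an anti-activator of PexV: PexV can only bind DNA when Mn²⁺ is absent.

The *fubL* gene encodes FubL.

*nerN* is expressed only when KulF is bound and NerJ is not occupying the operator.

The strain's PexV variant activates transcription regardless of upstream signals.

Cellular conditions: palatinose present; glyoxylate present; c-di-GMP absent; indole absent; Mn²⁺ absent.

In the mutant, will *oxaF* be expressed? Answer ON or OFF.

ON

Indole is absent, so GorF is inactive.
PexV is constitutively active in this strain.
Required activator GorF is absent, so *fubL* is not transcribed.
So FubL is not produced.
With no repressor bound, *lomG* is transcribed.
So LomG is produced and active.
Glyoxylate is present, so KulY is inactive.
With no repressor bound, *qilZ* is transcribed.
So QilZ is produced and active.
Palatinose is present, so KulF is inactive.
c-di-GMP is absent, so NerJ is inactive.
Required activator KulF is absent, so *nerN* is not transcribed.
So NerN is not produced.
No repressor is bound and QilZ is active, so *fenG* is transcribed.
So FenG is produced and active.
No repressor is bound and LomG and FenG are active, so *oxaF* is transcribed.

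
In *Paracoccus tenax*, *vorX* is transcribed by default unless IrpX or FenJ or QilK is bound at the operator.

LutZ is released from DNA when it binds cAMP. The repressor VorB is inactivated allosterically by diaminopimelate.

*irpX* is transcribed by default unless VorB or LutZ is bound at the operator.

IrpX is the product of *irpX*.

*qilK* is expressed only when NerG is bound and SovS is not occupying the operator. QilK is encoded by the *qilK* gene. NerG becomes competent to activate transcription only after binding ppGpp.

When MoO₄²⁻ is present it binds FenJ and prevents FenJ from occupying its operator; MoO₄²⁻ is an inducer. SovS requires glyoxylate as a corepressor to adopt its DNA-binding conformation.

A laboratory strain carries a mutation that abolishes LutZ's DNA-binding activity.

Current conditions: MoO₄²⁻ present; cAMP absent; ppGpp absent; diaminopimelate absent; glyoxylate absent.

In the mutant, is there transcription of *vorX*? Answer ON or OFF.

ON

Diaminopimelate is absent, so VorB is active.
LutZ is non-functional in this strain, so it has no effect.
With repressor VorB bound, *irpX* is not transcribed.
So IrpX is not produced.
MoO₄²⁻ is present, so FenJ is inactive.
ppGpp is absent, so NerG is inactive.
Glyoxylate is absent, so SovS is inactive.
Required activator NerG is absent, so *qilK* is not transcribed.
So QilK is not produced.
With no repressor bound, *vorX* is transcribed.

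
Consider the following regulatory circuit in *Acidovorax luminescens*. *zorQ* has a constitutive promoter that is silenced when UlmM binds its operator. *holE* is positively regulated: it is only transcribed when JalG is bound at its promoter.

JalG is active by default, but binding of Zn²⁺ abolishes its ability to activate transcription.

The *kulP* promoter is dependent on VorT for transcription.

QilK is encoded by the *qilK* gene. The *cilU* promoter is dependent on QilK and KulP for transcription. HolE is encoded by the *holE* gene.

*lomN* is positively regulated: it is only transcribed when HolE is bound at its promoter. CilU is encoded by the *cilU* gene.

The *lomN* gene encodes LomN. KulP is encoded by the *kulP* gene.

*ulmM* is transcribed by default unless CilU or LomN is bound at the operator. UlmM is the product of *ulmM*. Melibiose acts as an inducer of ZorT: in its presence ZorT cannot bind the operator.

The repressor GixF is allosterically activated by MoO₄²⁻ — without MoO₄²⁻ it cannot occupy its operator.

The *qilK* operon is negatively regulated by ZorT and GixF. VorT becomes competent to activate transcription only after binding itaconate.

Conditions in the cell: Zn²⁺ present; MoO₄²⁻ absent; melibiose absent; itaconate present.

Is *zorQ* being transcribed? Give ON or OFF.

Melibiose is absent, so ZorT is active.
MoO₄²⁻ is absent, so GixF is inactive.
With repressor ZorT bound, *qilK* is not transcribed.
So QilK is not produced.
Itaconate is present, so VorT is active.
No repressor is bound and VorT is active, so *kulP* is transcribed.
So KulP is produced and active.
Required activator QilK is absent, so *cilU* is not transcribed.
So CilU is not produced.
Zn²⁺ is present, so JalG is inactive.
Required activator JalG is absent, so *holE* is not transcribed.
So HolE is not produced.
Required activator HolE is absent, so *lomN* is not transcribed.
So LomN is not produced.
With no repressor bound, *ulmM* is transcribed.
So UlmM is produced and active.
With repressor UlmM bound, *zorQ* is not transcribed.

OFF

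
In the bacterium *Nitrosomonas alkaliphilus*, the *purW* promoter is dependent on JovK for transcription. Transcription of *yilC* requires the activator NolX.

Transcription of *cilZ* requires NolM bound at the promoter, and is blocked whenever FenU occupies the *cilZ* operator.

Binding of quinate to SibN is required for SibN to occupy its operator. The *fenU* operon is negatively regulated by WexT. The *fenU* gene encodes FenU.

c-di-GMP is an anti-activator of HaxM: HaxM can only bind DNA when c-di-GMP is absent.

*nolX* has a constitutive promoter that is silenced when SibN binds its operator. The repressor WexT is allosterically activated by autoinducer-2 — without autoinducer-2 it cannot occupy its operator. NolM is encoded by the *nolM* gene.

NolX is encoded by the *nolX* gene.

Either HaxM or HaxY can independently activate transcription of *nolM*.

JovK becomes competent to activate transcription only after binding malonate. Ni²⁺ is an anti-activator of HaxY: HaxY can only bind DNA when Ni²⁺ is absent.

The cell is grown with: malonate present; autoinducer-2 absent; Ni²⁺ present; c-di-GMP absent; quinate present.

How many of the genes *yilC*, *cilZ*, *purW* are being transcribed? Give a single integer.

Quinate is present, so SibN is active.
With repressor SibN bound, *nolX* is not transcribed.
So NolX is not produced.
Required activator NolX is absent, so *yilC* is not transcribed.
→ *yilC* is OFF.
Autoinducer-2 is absent, so WexT is inactive.
With no repressor bound, *fenU* is transcribed.
So FenU is produced and active.
c-di-GMP is absent, so HaxM is active.
Ni²⁺ is present, so HaxY is inactive.
Activator HaxM is present, so *nolM* is transcribed.
So NolM is produced and active.
With repressor FenU bound, *cilZ* is not transcribed.
→ *cilZ* is OFF.
Malonate is present, so JovK is active.
No repressor is bound and JovK is active, so *purW* is transcribed.
→ *purW* is ON.
1 of the 3 genes is transcribed.

1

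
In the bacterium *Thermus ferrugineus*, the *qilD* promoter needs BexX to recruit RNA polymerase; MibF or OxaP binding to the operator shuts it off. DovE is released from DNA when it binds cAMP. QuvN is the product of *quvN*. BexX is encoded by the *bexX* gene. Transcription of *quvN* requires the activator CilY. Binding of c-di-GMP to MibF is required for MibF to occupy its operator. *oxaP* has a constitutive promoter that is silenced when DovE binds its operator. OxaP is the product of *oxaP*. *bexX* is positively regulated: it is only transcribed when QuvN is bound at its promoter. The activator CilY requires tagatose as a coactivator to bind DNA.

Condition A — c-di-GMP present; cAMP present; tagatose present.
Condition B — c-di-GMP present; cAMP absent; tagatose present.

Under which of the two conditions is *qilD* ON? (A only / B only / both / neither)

neither

Condition A:
c-di-GMP is present, so MibF is active.
cAMP is present, so DovE is inactive.
With no repressor bound, *oxaP* is transcribed.
So OxaP is produced and active.
Tagatose is present, so CilY is active.
No repressor is bound and CilY is active, so *quvN* is transcribed.
So QuvN is produced and active.
No repressor is bound and QuvN is active, so *bexX* is transcribed.
So BexX is produced and active.
With repressor MibF bound, *qilD* is not transcribed.
→ *qilD* is OFF in A.
Condition B:
c-di-GMP is present, so MibF is active.
cAMP is absent, so DovE is active.
With repressor DovE bound, *oxaP* is not transcribed.
So OxaP is not produced.
Tagatose is present, so CilY is active.
No repressor is bound and CilY is active, so *quvN* is transcribed.
So QuvN is produced and active.
No repressor is bound and QuvN is active, so *bexX* is transcribed.
So BexX is produced and active.
With repressor MibF bound, *qilD* is not transcribed.
→ *qilD* is OFF in B.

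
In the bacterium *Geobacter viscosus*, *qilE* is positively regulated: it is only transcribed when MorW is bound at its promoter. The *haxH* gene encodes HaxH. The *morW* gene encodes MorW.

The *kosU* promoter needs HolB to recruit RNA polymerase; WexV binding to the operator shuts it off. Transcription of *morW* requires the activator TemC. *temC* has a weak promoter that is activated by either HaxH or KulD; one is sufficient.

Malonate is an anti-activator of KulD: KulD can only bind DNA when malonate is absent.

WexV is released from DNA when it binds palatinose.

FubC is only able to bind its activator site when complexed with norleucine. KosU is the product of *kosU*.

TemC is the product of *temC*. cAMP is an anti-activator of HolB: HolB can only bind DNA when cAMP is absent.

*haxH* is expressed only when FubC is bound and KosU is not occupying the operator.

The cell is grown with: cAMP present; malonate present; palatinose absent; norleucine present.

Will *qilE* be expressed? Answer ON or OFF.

ON

Palatinose is absent, so WexV is active.
cAMP is present, so HolB is inactive.
With repressor WexV bound, *kosU* is not transcribed.
So KosU is not produced.
Norleucine is present, so FubC is active.
No repressor is bound and FubC is active, so *haxH* is transcribed.
So HaxH is produced and active.
Malonate is present, so KulD is inactive.
Activator HaxH is present, so *temC* is transcribed.
So TemC is produced and active.
No repressor is bound and TemC is active, so *morW* is transcribed.
So MorW is produced and active.
No repressor is bound and MorW is active, so *qilE* is transcribed.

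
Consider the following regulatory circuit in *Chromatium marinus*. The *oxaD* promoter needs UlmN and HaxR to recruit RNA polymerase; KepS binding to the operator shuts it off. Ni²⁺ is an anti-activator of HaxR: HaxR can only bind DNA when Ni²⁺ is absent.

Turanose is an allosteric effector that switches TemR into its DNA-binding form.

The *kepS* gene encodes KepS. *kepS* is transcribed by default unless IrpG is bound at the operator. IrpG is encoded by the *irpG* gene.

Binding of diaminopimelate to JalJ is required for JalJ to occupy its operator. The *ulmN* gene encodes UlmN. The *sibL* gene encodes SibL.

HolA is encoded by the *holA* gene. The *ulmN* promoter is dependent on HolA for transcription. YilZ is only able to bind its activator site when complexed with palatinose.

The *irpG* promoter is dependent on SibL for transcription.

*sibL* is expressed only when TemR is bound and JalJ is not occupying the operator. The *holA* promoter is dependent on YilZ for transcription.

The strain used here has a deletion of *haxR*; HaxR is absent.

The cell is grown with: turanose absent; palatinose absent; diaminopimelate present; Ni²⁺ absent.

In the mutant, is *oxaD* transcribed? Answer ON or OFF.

OFF

Turanose is absent, so TemR is inactive.
Diaminopimelate is present, so JalJ is active.
With repressor JalJ bound, *sibL* is not transcribed.
So SibL is not produced.
Required activator SibL is absent, so *irpG* is not transcribed.
So IrpG is not produced.
With no repressor bound, *kepS* is transcribed.
So KepS is produced and active.
Palatinose is absent, so YilZ is inactive.
Required activator YilZ is absent, so *holA* is not transcribed.
So HolA is not produced.
Required activator HolA is absent, so *ulmN* is not transcribed.
So UlmN is not produced.
HaxR is non-functional in this strain, so it has no effect.
With repressor KepS bound, *oxaD* is not transcribed.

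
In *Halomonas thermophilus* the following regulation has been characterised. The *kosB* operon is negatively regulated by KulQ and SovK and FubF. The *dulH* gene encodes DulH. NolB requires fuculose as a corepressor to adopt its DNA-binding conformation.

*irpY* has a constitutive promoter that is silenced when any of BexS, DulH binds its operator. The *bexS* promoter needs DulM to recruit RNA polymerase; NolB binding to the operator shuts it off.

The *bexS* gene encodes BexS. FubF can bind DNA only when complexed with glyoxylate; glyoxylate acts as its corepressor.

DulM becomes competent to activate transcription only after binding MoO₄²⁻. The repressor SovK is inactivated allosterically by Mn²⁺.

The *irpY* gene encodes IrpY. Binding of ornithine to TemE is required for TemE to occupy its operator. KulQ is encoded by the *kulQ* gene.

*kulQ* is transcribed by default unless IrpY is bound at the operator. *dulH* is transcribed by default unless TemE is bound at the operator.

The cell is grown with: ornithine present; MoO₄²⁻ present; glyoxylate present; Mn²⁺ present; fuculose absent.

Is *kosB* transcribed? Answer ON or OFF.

MoO₄²⁻ is present, so DulM is active.
Fuculose is absent, so NolB is inactive.
No repressor is bound and DulM is active, so *bexS* is transcribed.
So BexS is produced and active.
Ornithine is present, so TemE is active.
With repressor TemE bound, *dulH* is not transcribed.
So DulH is not produced.
With repressor BexS bound, *irpY* is not transcribed.
So IrpY is not produced.
With no repressor bound, *kulQ* is transcribed.
So KulQ is produced and active.
Mn²⁺ is present, so SovK is inactive.
Glyoxylate is present, so FubF is active.
With repressor KulQ bound, *kosB* is not transcribed.

OFF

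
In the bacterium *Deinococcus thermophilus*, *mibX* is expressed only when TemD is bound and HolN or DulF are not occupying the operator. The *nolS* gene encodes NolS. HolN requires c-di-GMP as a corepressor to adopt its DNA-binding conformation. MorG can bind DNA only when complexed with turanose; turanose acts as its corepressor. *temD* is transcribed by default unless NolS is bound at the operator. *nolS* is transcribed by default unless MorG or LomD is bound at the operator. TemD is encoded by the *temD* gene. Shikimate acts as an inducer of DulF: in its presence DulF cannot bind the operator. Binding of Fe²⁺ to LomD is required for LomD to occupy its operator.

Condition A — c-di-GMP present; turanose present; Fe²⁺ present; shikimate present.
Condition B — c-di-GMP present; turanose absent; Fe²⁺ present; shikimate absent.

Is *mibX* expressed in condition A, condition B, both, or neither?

neither

Condition A:
c-di-GMP is present, so HolN is active.
Turanose is present, so MorG is active.
Fe²⁺ is present, so LomD is active.
With repressor MorG bound, *nolS* is not transcribed.
So NolS is not produced.
With no repressor bound, *temD* is transcribed.
So TemD is produced and active.
Shikimate is present, so DulF is inactive.
With repressor HolN bound, *mibX* is not transcribed.
→ *mibX* is OFF in A.
Condition B:
c-di-GMP is present, so HolN is active.
Turanose is absent, so MorG is inactive.
Fe²⁺ is present, so LomD is active.
With repressor LomD bound, *nolS* is not transcribed.
So NolS is not produced.
With no repressor bound, *temD* is transcribed.
So TemD is produced and active.
Shikimate is absent, so DulF is active.
With repressor HolN bound, *mibX* is not transcribed.
→ *mibX* is OFF in B.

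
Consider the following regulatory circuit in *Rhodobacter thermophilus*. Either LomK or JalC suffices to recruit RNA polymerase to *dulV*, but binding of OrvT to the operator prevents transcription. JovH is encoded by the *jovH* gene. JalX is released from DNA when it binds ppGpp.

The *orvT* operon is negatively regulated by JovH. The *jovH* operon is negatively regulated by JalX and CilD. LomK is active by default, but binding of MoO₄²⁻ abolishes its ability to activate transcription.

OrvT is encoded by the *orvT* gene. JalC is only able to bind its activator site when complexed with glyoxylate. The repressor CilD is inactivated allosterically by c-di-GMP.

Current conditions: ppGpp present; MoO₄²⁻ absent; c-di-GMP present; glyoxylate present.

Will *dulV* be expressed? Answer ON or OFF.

ppGpp is present, so JalX is inactive.
c-di-GMP is present, so CilD is inactive.
With no repressor bound, *jovH* is transcribed.
So JovH is produced and active.
With repressor JovH bound, *orvT* is not transcribed.
So OrvT is not produced.
MoO₄²⁻ is absent, so LomK is active.
Glyoxylate is present, so JalC is active.
Activator LomK is present, so *dulV* is transcribed.

ON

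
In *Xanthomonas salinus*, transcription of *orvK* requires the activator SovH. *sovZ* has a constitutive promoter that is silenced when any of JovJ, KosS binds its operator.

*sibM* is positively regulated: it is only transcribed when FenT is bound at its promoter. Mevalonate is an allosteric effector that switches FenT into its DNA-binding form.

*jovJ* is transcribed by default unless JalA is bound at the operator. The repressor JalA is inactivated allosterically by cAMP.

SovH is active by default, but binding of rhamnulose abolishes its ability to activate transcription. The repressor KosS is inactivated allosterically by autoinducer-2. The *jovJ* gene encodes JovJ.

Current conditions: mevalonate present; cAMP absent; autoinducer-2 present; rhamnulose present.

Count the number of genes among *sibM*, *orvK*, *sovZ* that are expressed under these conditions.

Mevalonate is present, so FenT is active.
No repressor is bound and FenT is active, so *sibM* is transcribed.
→ *sibM* is ON.
Rhamnulose is present, so SovH is inactive.
Required activator SovH is absent, so *orvK* is not transcribed.
→ *orvK* is OFF.
cAMP is absent, so JalA is active.
With repressor JalA bound, *jovJ* is not transcribed.
So JovJ is not produced.
Autoinducer-2 is present, so KosS is inactive.
With no repressor bound, *sovZ* is transcribed.
→ *sovZ* is ON.
2 of the 3 genes are transcribed.

2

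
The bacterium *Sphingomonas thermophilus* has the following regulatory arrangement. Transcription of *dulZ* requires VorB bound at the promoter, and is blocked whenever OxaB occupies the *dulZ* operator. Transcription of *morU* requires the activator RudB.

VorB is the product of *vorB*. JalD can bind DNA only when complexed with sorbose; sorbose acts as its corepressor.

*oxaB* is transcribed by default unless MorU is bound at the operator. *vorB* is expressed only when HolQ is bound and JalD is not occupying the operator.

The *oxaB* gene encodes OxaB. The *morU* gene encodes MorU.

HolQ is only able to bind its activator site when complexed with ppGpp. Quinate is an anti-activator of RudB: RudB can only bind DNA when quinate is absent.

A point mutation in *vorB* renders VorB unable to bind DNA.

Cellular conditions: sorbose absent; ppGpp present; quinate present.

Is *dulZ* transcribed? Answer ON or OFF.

OFF

VorB is non-functional in this strain, so it has no effect.
Quinate is present, so RudB is inactive.
Required activator RudB is absent, so *morU* is not transcribed.
So MorU is not produced.
With no repressor bound, *oxaB* is transcribed.
So OxaB is produced and active.
With repressor OxaB bound, *dulZ* is not transcribed.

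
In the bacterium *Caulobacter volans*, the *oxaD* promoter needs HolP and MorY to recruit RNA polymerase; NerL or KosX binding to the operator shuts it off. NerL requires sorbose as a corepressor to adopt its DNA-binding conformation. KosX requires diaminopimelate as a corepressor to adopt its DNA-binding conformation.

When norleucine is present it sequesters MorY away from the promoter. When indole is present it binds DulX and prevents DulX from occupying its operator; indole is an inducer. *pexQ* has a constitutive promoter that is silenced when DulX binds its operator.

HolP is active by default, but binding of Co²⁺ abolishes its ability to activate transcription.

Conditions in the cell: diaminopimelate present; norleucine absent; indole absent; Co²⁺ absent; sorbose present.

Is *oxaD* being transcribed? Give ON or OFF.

OFF

Sorbose is present, so NerL is active.
Co²⁺ is absent, so HolP is active.
Norleucine is absent, so MorY is active.
Diaminopimelate is present, so KosX is active.
With repressor NerL bound, *oxaD* is not transcribed.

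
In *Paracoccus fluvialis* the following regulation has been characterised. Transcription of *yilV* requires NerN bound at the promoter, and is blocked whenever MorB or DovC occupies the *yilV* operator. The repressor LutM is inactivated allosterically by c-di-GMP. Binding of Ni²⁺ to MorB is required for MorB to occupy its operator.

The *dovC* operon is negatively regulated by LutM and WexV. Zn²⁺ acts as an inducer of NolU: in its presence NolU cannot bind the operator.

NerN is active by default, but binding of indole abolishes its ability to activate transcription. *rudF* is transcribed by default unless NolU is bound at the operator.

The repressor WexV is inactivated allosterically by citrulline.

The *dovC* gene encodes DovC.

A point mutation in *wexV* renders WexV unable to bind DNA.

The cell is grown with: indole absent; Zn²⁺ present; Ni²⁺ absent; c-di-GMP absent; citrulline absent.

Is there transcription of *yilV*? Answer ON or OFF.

Ni²⁺ is absent, so MorB is inactive.
c-di-GMP is absent, so LutM is active.
WexV is non-functional in this strain, so it has no effect.
With repressor LutM bound, *dovC* is not transcribed.
So DovC is not produced.
Indole is absent, so NerN is active.
No repressor is bound and NerN is active, so *yilV* is transcribed.

ON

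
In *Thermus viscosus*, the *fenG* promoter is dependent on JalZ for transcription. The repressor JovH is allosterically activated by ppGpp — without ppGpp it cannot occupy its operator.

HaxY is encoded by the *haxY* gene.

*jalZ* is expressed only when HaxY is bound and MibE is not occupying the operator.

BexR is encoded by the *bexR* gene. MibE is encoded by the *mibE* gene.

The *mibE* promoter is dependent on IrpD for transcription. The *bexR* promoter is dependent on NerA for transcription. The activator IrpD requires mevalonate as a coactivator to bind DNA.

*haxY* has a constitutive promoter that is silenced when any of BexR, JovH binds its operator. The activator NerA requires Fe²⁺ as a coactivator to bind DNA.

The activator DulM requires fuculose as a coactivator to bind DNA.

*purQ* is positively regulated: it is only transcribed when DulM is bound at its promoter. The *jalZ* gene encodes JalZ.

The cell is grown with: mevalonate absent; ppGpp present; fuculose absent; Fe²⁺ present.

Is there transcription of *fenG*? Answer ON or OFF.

Fe²⁺ is present, so NerA is active.
No repressor is bound and NerA is active, so *bexR* is transcribed.
So BexR is produced and active.
ppGpp is present, so JovH is active.
With repressor BexR bound, *haxY* is not transcribed.
So HaxY is not produced.
Mevalonate is absent, so IrpD is inactive.
Required activator IrpD is absent, so *mibE* is not transcribed.
So MibE is not produced.
Required activator HaxY is absent, so *jalZ* is not transcribed.
So JalZ is not produced.
Required activator JalZ is absent, so *fenG* is not transcribed.

OFF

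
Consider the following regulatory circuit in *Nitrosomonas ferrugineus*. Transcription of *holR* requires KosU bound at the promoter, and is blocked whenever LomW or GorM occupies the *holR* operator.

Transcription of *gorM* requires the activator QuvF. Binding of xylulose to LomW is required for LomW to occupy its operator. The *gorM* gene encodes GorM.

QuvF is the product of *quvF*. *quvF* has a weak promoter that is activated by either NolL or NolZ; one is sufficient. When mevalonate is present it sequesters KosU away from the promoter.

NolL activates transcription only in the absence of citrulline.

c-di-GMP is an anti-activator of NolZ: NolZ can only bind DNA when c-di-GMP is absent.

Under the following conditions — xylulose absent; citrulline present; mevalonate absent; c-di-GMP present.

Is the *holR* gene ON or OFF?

Xylulose is absent, so LomW is inactive.
Citrulline is present, so NolL is inactive.
c-di-GMP is present, so NolZ is inactive.
No activator is available at the *quvF* promoter, so *quvF* is not transcribed.
So QuvF is not produced.
Required activator QuvF is absent, so *gorM* is not transcribed.
So GorM is not produced.
Mevalonate is absent, so KosU is active.
No repressor is bound and KosU is active, so *holR* is transcribed.

ON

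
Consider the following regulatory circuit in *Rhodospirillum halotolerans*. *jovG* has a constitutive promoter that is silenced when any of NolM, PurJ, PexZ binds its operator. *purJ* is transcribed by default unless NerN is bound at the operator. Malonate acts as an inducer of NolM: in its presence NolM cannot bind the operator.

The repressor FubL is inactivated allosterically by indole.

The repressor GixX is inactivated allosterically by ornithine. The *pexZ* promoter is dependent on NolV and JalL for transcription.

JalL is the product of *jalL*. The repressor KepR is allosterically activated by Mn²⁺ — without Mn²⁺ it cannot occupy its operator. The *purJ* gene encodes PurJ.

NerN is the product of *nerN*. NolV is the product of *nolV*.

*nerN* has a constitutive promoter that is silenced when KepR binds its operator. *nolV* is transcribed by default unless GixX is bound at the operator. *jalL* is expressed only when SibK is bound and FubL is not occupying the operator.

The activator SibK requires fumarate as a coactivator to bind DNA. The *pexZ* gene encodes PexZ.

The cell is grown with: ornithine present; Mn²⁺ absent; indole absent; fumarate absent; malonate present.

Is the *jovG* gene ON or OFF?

Malonate is present, so NolM is inactive.
Mn²⁺ is absent, so KepR is inactive.
With no repressor bound, *nerN* is transcribed.
So NerN is produced and active.
With repressor NerN bound, *purJ* is not transcribed.
So PurJ is not produced.
Ornithine is present, so GixX is inactive.
With no repressor bound, *nolV* is transcribed.
So NolV is produced and active.
Indole is absent, so FubL is active.
Fumarate is absent, so SibK is inactive.
With repressor FubL bound, *jalL* is not transcribed.
So JalL is not produced.
Required activator JalL is absent, so *pexZ* is not transcribed.
So PexZ is not produced.
With no repressor bound, *jovG* is transcribed.

ON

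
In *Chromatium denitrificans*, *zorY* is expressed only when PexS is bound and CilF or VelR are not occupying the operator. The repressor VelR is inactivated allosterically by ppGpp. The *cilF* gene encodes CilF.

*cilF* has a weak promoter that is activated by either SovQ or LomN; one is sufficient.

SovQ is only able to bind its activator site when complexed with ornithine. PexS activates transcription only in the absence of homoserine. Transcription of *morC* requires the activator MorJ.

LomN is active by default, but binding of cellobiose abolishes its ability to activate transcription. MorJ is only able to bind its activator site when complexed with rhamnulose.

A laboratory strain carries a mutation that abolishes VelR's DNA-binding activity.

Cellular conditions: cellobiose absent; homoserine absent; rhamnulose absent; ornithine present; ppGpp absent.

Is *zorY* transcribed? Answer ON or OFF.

Homoserine is absent, so PexS is active.
Ornithine is present, so SovQ is active.
Cellobiose is absent, so LomN is active.
Activator SovQ is present, so *cilF* is transcribed.
So CilF is produced and active.
VelR is non-functional in this strain, so it has no effect.
With repressor CilF bound, *zorY* is not transcribed.

OFF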